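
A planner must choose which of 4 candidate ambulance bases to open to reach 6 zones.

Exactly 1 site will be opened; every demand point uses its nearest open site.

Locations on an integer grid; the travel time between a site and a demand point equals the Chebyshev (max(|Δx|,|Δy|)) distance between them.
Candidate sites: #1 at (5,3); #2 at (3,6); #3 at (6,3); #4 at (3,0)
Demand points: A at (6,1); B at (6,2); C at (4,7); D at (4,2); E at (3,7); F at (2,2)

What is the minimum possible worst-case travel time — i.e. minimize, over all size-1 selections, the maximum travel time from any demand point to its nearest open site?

4

Open {#1}.
  Farthest demand point is C at travel time 4 (to #1); all others are ≤ 4.
With {#3} the worst case is 4.
With {#2} the worst case is 5.
No size-1 selection achieves below 4.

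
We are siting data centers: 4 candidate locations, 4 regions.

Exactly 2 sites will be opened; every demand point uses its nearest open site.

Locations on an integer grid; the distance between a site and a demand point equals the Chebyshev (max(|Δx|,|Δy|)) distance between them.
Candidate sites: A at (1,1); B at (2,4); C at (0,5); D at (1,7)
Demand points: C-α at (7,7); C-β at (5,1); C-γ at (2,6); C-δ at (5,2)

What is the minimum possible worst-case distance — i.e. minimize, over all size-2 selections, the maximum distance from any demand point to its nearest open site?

Open {A, B}.
  Farthest demand point is C-α at distance 5 (to B); all others are ≤ 5.
With {B, C} the worst case is 5.
With {B, D} the worst case is 5.
No size-2 selection achieves below 5.

5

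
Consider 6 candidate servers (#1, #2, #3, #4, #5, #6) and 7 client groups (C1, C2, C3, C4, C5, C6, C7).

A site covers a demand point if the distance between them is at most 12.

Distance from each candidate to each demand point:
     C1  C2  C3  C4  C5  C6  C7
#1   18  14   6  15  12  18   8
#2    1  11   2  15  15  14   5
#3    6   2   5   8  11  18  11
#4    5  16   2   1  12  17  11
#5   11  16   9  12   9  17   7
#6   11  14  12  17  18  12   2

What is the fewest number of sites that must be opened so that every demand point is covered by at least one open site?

2

Coverage sets (demand points within 12 of each site):
  #1: {C3, C5, C7}
  #2: {C1, C2, C3, C7}
  #3: {C1, C2, C3, C4, C5, C7}
  #4: {C1, C3, C4, C5, C7}
  #5: {C1, C3, C4, C5, C7}
  #6: {C1, C3, C6, C7}
No single site covers all 7 demand points.
But {#3, #6} covers everything, so the minimum is 2.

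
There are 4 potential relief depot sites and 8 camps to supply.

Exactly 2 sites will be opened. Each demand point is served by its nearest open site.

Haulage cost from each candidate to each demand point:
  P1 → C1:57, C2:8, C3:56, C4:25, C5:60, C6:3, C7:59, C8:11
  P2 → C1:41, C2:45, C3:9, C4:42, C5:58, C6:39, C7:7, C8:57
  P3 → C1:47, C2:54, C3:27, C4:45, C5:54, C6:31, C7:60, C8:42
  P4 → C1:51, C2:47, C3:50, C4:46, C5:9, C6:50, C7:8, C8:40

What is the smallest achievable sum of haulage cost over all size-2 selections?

Open {P1, P2}.
  C1→P2 41, C2→P1 8, C3→P2 9, C4→P1 25, C5→P2 58, C6→P1 3, C7→P2 7, C8→P1 11  ⇒ total 162.
Compare {P1, P4}: total 165.
Compare {P2, P4}: total 232.
No size-2 selection does better; minimum is 162.

162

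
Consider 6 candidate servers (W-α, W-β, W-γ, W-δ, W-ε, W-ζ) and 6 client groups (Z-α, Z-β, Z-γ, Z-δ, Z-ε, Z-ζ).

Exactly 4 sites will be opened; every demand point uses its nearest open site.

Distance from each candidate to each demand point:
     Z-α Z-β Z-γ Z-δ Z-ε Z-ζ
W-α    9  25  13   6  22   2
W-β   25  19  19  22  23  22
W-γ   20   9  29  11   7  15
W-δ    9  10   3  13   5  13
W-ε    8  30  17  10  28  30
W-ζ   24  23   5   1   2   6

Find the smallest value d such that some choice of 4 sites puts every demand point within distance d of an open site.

Open {W-α, W-β, W-γ, W-δ}.
  Farthest demand point is Z-α at distance 9 (to W-α); all others are ≤ 9.
With {W-α, W-β, W-γ, W-ζ} the worst case is 9.
With {W-α, W-γ, W-δ, W-ε} the worst case is 9.
No size-4 selection achieves below 9.

9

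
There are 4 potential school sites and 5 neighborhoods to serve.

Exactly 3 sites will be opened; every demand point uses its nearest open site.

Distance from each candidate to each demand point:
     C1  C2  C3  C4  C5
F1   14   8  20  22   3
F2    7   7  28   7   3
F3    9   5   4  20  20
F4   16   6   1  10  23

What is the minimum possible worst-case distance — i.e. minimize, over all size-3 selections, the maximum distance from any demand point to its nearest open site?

7

Open {F1, F2, F3}.
  Farthest demand point is C1 at distance 7 (to F2); all others are ≤ 7.
With {F1, F2, F4} the worst case is 7.
With {F2, F3, F4} the worst case is 7.
No size-3 selection achieves below 7.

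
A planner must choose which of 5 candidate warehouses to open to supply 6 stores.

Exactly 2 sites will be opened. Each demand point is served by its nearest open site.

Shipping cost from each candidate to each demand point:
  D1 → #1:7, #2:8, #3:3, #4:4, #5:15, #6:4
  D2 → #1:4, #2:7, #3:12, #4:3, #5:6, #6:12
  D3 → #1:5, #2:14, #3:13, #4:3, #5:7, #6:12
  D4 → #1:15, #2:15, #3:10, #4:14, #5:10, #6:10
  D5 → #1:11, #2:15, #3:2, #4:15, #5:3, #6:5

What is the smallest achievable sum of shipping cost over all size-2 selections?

Open {D2, D5}.
  #1→D2 4, #2→D2 7, #3→D5 2, #4→D2 3, #5→D5 3, #6→D5 5  ⇒ total 24.
Compare {D1, D2}: total 27.
Compare {D1, D5}: total 28.
No size-2 selection does better; minimum is 24.

24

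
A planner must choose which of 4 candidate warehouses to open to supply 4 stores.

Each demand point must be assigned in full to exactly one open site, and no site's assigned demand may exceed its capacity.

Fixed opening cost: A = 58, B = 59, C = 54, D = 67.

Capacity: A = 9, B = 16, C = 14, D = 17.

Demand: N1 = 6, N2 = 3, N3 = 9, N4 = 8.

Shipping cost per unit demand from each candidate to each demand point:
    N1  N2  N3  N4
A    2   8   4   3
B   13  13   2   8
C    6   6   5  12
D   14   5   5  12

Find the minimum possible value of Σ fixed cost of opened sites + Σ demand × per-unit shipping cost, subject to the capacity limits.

Open {A, B, C}; cheapest assignment that respects the capacities:
  A (cap 9, load 8): N4 — cost 8×3 = 24
  B (cap 16, load 9): N3 — cost 9×2 = 18
  C (cap 14, load 9): N1, N2 — cost 6×6 + 3×6 = 54
  Shipping 96, fixed 171 → total 267.
  Any other capacity-feasible assignment to {A, B, C} ships for at least 96.
Compare {A, C, D}: its best feasible assignment gives total 299.
Compare {A, D}: its best feasible assignment gives total 302.
Every other set of open sites that can feasibly serve all demand totals ≥ 299 even under its best assignment. Minimum: 267.

267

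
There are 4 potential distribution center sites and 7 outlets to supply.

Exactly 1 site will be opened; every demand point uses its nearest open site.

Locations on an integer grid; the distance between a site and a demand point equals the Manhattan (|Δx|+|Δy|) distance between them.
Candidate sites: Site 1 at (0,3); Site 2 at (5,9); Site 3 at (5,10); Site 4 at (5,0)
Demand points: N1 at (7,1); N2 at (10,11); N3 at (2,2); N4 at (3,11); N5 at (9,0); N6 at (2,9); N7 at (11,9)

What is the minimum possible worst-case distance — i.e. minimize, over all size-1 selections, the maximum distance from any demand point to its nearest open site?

13

Open {Site 2}.
  Farthest demand point is N5 at distance 13 (to Site 2); all others are ≤ 13.
With {Site 3} the worst case is 14.
With {Site 4} the worst case is 16.
No size-1 selection achieves below 13.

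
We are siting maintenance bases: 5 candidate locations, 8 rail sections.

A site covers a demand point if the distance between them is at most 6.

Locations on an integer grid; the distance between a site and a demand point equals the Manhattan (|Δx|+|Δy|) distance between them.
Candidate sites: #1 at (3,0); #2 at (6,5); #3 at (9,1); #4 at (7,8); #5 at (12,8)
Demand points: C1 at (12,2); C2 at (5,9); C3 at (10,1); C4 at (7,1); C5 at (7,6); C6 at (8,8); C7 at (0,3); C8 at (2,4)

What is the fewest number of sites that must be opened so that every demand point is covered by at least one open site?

3

Coverage sets (demand points within 6 of each site):
  #1: {C4, C7, C8}
  #2: {C2, C4, C5, C6, C8}
  #3: {C1, C3, C4}
  #4: {C2, C5, C6}
  #5: {C1, C6}
No 2 sites suffice: every size-2 union leaves at least one demand point uncovered.
But {#1, #2, #3} covers everything, so the minimum is 3.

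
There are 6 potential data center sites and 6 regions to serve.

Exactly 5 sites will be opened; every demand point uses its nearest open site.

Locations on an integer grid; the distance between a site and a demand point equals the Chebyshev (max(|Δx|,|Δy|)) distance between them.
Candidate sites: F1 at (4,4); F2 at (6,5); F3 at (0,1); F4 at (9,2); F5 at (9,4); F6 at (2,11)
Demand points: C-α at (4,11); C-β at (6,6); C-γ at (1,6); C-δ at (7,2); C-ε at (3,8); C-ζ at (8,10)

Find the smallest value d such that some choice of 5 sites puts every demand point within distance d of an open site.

Open {F1, F2, F3, F4, F6}.
  Farthest demand point is C-ζ at distance 5 (to F2); all others are ≤ 5.
With {F1, F2, F3, F5, F6} the worst case is 5.
With {F1, F2, F4, F5, F6} the worst case is 5.
No size-5 selection achieves below 5.

5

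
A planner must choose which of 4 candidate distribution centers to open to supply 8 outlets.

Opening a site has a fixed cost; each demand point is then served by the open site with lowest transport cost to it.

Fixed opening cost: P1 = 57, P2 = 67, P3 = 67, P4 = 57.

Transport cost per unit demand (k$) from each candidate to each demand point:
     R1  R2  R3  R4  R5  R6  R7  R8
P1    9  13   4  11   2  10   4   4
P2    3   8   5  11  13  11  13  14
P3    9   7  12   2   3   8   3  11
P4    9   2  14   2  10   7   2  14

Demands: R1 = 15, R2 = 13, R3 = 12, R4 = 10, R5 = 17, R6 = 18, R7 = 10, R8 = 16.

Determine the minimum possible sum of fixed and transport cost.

564

Open {P1, P2, P4}: assign each demand point to its cheapest open site.
  R1→P2 15×3=45, R2→P4 13×2=26, R3→P1 12×4=48, R4→P4 10×2=20, R5→P1 17×2=34, R6→P4 18×7=126, R7→P4 10×2=20, R8→P1 16×4=64
  transport cost 383, fixed 181 → total 564.
Compare {P1, P4}: transport cost 473 + fixed 114 = 587.
Compare {P1, P2, P3, P4}: transport cost 383 + fixed 248 = 631.
Compare {P1, P3, P4}: transport cost 473 + fixed 181 = 654.
All other subsets cost ≥ 587. Minimum total cost: 564.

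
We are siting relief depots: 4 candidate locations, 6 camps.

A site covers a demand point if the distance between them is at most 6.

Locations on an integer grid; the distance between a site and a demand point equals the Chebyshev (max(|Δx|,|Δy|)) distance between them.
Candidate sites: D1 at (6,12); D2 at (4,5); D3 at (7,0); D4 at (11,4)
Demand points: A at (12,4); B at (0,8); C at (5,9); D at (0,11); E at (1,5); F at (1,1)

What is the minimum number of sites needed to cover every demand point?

2

Coverage sets (demand points within 6 of each site):
  D1: {B, C, D}
  D2: {B, C, D, E, F}
  D3: {A, E, F}
  D4: {A, C}
No single site covers all 6 demand points.
But {D1, D3} covers everything, so the minimum is 2.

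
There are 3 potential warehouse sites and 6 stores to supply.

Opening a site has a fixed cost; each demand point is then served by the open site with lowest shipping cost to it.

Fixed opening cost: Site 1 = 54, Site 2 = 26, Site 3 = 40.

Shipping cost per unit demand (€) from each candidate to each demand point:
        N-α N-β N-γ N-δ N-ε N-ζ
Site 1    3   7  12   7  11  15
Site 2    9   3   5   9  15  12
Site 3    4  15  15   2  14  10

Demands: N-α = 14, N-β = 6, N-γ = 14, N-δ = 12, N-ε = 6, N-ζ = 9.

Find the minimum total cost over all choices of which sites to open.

408

Open {Site 2, Site 3}: assign each demand point to its cheapest open site.
  N-α→Site 3 14×4=56, N-β→Site 2 6×3=18, N-γ→Site 2 14×5=70, N-δ→Site 3 12×2=24, N-ε→Site 3 6×14=84, N-ζ→Site 3 9×10=90
  shipping cost 342, fixed 66 → total 408.
Compare {Site 1, Site 2, Site 3}: shipping cost 310 + fixed 120 = 430.
Compare {Site 1, Site 2}: shipping cost 388 + fixed 80 = 468.
Compare {Site 1, Site 3}: shipping cost 432 + fixed 94 = 526.
All other subsets cost ≥ 430. Minimum total cost: 408.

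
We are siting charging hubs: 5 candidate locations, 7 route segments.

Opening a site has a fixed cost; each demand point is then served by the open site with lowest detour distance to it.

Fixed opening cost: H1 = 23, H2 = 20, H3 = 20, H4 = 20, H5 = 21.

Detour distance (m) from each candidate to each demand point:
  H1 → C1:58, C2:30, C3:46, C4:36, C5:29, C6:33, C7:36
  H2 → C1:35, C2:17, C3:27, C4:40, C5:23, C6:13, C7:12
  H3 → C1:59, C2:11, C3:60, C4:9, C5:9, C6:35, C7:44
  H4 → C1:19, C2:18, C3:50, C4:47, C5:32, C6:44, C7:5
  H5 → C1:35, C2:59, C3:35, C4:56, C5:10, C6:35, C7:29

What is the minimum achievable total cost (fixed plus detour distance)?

153

Open {H2, H3, H4}: assign each demand point to its cheapest open site.
  C1→H4 19, C2→H3 11, C3→H2 27, C4→H3 9, C5→H3 9, C6→H2 13, C7→H4 5
  detour distance 93, fixed 60 → total 153.
Compare {H2, H3}: detour distance 116 + fixed 40 = 156.
Compare {H2, H3, H4, H5}: detour distance 93 + fixed 81 = 174.
Compare {H1, H2, H3, H4}: detour distance 93 + fixed 83 = 176.
All other subsets cost ≥ 156. Minimum total cost: 153.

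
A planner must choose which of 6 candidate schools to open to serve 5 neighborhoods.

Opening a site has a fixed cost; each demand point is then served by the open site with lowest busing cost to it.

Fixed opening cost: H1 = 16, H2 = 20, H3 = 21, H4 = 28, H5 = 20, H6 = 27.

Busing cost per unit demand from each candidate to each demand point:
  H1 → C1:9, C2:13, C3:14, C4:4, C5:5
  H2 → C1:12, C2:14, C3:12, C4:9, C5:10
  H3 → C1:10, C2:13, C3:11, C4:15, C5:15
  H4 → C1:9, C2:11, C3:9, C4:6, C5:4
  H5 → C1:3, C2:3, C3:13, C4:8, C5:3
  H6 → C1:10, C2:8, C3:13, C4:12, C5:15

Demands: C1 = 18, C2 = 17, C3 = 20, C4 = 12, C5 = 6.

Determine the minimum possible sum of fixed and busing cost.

415

Open {H1, H4, H5}: assign each demand point to its cheapest open site.
  C1→H5 18×3=54, C2→H5 17×3=51, C3→H4 20×9=180, C4→H1 12×4=48, C5→H5 6×3=18
  busing cost 351, fixed 64 → total 415.
Compare {H4, H5}: busing cost 375 + fixed 48 = 423.
Compare {H1, H2, H4, H5}: busing cost 351 + fixed 84 = 435.
Compare {H1, H3, H4, H5}: busing cost 351 + fixed 85 = 436.
All other subsets cost ≥ 423. Minimum total cost: 415.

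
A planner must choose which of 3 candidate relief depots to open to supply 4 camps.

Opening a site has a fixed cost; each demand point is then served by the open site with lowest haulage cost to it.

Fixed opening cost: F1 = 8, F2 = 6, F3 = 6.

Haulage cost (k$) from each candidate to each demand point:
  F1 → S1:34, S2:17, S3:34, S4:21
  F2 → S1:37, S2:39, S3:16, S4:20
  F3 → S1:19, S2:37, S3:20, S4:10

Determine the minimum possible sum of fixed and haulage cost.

Open {F1, F3}: assign each demand point to its cheapest open site.
  S1→F3 19, S2→F1 17, S3→F3 20, S4→F3 10
  haulage cost 66, fixed 14 → total 80.
Compare {F1, F2, F3}: haulage cost 62 + fixed 20 = 82.
Compare {F3}: haulage cost 86 + fixed 6 = 92.
Compare {F2, F3}: haulage cost 82 + fixed 12 = 94.
All other subsets cost ≥ 82. Minimum total cost: 80.

80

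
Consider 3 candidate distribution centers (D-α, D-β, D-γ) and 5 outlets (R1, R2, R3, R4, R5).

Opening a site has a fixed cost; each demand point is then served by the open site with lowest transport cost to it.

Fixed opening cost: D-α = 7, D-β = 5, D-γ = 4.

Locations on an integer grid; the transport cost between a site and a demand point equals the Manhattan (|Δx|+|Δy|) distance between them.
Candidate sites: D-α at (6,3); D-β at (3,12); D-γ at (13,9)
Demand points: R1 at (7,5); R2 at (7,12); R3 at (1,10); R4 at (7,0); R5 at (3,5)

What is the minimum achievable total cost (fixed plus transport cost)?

32

Open {D-α, D-β}: assign each demand point to its cheapest open site.
  R1→D-α 3, R2→D-β 4, R3→D-β 4, R4→D-α 4, R5→D-α 5
  transport cost 20, fixed 12 → total 32.
Compare {D-α, D-β, D-γ}: transport cost 20 + fixed 16 = 36.
Compare {D-α}: transport cost 34 + fixed 7 = 41.
Compare {D-α, D-γ}: transport cost 33 + fixed 11 = 44.
All other subsets cost ≥ 36. Minimum total cost: 32.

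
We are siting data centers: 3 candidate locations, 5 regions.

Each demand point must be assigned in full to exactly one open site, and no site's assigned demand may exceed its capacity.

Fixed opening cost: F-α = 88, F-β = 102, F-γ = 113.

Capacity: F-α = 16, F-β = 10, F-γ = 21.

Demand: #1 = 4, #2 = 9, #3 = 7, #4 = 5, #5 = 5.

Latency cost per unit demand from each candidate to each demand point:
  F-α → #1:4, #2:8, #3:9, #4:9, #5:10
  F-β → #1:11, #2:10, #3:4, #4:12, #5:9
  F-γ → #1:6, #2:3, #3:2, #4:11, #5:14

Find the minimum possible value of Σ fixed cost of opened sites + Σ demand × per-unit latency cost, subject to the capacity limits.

353

Open {F-α, F-γ}; cheapest assignment that respects the capacities:
  F-α (cap 16, load 14): #1, #4, #5 — cost 4×4 + 5×9 + 5×10 = 111
  F-γ (cap 21, load 16): #2, #3 — cost 9×3 + 7×2 = 41
  Shipping 152, fixed 201 → total 353.
  Any other capacity-feasible assignment to {F-α, F-γ} ships for at least 152.
Compare {F-β, F-γ}: its best feasible assignment gives total 385.
Compare {F-α, F-β, F-γ}: its best feasible assignment gives total 450.
Every other set of open sites that can feasibly serve all demand totals ≥ 385 even under its best assignment. Minimum: 353.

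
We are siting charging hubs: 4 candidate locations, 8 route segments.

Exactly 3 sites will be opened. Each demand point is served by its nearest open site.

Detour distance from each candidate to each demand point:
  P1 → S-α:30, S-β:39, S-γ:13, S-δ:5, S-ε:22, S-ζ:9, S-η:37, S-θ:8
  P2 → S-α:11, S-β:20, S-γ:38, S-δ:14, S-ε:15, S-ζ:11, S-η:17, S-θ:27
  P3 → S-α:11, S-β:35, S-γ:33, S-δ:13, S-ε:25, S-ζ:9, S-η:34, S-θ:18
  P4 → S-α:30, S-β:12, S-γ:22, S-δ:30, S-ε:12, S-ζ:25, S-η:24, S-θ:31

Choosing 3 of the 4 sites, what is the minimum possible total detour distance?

Open {P1, P2, P4}.
  S-α→P2 11, S-β→P4 12, S-γ→P1 13, S-δ→P1 5, S-ε→P4 12, S-ζ→P1 9, S-η→P2 17, S-θ→P1 8  ⇒ total 87.
Compare {P1, P3, P4}: total 94.
Compare {P1, P2, P3}: total 98.
No size-3 selection does better; minimum is 87.

87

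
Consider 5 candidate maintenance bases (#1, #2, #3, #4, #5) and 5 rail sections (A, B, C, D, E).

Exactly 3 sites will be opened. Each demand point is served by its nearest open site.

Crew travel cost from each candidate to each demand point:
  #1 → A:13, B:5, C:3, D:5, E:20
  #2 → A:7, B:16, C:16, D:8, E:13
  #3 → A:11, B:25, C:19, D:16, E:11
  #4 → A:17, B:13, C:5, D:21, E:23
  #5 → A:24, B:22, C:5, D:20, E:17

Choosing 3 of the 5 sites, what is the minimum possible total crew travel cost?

31

Open {#1, #2, #3}.
  A→#2 7, B→#1 5, C→#1 3, D→#1 5, E→#3 11  ⇒ total 31.
Compare {#1, #2, #4}: total 33.
Compare {#1, #2, #5}: total 33.
No size-3 selection does better; minimum is 31.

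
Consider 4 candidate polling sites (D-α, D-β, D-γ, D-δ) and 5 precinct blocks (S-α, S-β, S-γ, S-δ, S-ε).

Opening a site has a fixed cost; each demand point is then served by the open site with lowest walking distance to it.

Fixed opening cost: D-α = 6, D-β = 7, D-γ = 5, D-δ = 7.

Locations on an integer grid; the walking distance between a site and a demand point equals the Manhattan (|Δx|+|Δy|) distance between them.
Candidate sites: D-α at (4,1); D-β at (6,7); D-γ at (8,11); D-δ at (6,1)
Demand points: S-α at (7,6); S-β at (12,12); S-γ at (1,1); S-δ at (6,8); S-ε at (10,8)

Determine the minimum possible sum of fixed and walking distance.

Open {D-α, D-β, D-γ}: assign each demand point to its cheapest open site.
  S-α→D-β 2, S-β→D-γ 5, S-γ→D-α 3, S-δ→D-β 1, S-ε→D-β 5
  walking distance 16, fixed 18 → total 34.
Compare {D-α, D-β}: walking distance 22 + fixed 13 = 35.
Compare {D-α, D-γ}: walking distance 24 + fixed 11 = 35.
Compare {D-β, D-γ}: walking distance 24 + fixed 12 = 36.
All other subsets cost ≥ 35. Minimum total cost: 34.

34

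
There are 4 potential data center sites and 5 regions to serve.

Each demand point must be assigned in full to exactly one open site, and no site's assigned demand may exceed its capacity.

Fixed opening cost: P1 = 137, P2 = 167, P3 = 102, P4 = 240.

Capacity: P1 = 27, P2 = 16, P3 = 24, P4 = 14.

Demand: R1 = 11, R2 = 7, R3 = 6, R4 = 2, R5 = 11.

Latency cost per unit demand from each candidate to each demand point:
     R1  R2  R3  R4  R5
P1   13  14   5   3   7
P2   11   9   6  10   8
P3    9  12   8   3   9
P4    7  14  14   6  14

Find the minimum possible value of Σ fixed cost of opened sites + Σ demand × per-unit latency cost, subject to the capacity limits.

535

Open {P1, P3}; cheapest assignment that respects the capacities:
  P1 (cap 27, load 19): R3, R4, R5 — cost 6×5 + 2×3 + 11×7 = 113
  P3 (cap 24, load 18): R1, R2 — cost 11×9 + 7×12 = 183
  Shipping 296, fixed 239 → total 535.
  Any other capacity-feasible assignment to {P1, P3} ships for at least 296.
Compare {P2, P3}: its best feasible assignment gives total 572.
Compare {P1, P2}: its best feasible assignment gives total 629.
Every other set of open sites that can feasibly serve all demand totals ≥ 572 even under its best assignment. Minimum: 535.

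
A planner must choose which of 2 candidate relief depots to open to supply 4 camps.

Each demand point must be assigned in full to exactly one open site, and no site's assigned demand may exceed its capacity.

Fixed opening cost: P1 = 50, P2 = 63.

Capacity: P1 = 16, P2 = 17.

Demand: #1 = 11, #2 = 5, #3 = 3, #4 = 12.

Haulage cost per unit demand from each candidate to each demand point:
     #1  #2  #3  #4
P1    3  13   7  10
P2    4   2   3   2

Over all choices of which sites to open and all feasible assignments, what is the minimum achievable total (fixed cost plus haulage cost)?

Open {P1, P2}; cheapest assignment that respects the capacities:
  P1 (cap 16, load 14): #1, #3 — cost 11×3 + 3×7 = 54
  P2 (cap 17, load 17): #2, #4 — cost 5×2 + 12×2 = 34
  Shipping 88, fixed 113 → total 201.
  Any other capacity-feasible assignment to {P1, P2} ships for at least 88.
Total demand is 31 and no other set of sites has combined capacity ≥ 31, so {P1, P2} is the only feasible choice of open sites. Minimum: 201.

201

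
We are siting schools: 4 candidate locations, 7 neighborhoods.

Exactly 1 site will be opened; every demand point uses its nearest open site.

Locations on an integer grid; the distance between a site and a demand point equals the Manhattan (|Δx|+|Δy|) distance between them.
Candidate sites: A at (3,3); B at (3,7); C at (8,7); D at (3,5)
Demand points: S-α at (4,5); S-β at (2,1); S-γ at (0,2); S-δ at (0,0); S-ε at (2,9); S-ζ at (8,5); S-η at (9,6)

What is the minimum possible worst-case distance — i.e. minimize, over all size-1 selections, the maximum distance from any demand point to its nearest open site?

8

Open {D}.
  Farthest demand point is S-δ at distance 8 (to D); all others are ≤ 8.
With {A} the worst case is 9.
With {B} the worst case is 10.
No size-1 selection achieves below 8.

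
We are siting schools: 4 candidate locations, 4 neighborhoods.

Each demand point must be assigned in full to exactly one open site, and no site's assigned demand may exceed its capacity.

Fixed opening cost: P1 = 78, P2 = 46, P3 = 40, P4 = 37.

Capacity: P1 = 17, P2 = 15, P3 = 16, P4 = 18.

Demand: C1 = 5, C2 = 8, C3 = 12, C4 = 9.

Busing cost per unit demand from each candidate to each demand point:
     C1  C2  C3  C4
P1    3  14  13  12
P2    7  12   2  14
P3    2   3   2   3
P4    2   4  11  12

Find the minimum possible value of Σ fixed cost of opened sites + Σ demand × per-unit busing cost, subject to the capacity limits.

216

Open {P2, P3, P4}; cheapest assignment that respects the capacities:
  P2 (cap 15, load 12): C3 — cost 12×2 = 24
  P3 (cap 16, load 14): C1, C4 — cost 5×2 + 9×3 = 37
  P4 (cap 18, load 8): C2 — cost 8×4 = 32
  Shipping 93, fixed 123 → total 216.
  Any other capacity-feasible assignment to {P2, P3, P4} ships for at least 93.
Compare {P1, P2, P3, P4}: its best feasible assignment gives total 294.
Compare {P1, P3, P4}: its best feasible assignment gives total 329.
Every other set of open sites that can feasibly serve all demand totals ≥ 294 even under its best assignment. Minimum: 216.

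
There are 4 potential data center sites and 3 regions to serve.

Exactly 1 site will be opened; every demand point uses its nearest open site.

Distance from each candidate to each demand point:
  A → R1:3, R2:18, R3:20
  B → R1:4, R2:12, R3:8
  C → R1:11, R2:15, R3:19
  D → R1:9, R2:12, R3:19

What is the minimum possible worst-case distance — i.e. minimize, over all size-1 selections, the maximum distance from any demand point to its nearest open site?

Open {B}.
  Farthest demand point is R2 at distance 12 (to B); all others are ≤ 12.
With {C} the worst case is 19.
With {D} the worst case is 19.
No size-1 selection achieves below 12.

12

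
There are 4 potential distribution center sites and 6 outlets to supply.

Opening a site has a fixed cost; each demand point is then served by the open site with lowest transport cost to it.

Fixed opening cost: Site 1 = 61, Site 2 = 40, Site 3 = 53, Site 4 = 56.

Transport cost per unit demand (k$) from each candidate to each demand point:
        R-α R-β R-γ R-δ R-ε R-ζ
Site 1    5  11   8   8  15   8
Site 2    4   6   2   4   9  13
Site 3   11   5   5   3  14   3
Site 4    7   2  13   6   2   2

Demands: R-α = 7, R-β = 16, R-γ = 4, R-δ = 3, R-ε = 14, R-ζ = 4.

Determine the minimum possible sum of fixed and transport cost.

Open {Site 2, Site 4}: assign each demand point to its cheapest open site.
  R-α→Site 2 7×4=28, R-β→Site 4 16×2=32, R-γ→Site 2 4×2=8, R-δ→Site 2 3×4=12, R-ε→Site 4 14×2=28, R-ζ→Site 4 4×2=8
  transport cost 116, fixed 96 → total 212.
Compare {Site 4}: transport cost 187 + fixed 56 = 243.
Compare {Site 3, Site 4}: transport cost 146 + fixed 109 = 255.
Compare {Site 2, Site 3, Site 4}: transport cost 113 + fixed 149 = 262.
All other subsets cost ≥ 243. Minimum total cost: 212.

212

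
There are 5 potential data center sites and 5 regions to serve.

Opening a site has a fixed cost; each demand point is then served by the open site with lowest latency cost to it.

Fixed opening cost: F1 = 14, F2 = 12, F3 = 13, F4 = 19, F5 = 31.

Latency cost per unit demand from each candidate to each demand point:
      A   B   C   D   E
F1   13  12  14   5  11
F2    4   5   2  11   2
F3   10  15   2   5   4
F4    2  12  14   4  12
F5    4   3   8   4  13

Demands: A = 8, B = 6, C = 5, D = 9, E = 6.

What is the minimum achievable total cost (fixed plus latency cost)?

Open {F2, F4}: assign each demand point to its cheapest open site.
  A→F4 8×2=16, B→F2 6×5=30, C→F2 5×2=10, D→F4 9×4=36, E→F2 6×2=12
  latency cost 104, fixed 31 → total 135.
Compare {F2, F3, F4}: latency cost 104 + fixed 44 = 148.
Compare {F1, F2, F4}: latency cost 104 + fixed 45 = 149.
Compare {F2, F5}: latency cost 108 + fixed 43 = 151.
All other subsets cost ≥ 148. Minimum total cost: 135.

135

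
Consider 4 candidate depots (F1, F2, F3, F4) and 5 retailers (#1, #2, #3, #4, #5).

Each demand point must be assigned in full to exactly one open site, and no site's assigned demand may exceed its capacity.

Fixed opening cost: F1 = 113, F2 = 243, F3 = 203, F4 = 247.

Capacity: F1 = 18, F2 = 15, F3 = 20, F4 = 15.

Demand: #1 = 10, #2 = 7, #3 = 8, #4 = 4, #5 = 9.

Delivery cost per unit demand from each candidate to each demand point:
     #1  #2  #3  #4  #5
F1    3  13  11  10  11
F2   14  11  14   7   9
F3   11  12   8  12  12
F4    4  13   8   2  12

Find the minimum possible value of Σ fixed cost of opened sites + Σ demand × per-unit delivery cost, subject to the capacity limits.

674

Open {F1, F3}; cheapest assignment that respects the capacities:
  F1 (cap 18, load 18): #1, #3 — cost 10×3 + 8×11 = 118
  F3 (cap 20, load 20): #2, #4, #5 — cost 7×12 + 4×12 + 9×12 = 240
  Shipping 358, fixed 316 → total 674.
  Any other capacity-feasible assignment to {F1, F3} ships for at least 358.
Compare {F1, F2, F3}: its best feasible assignment gives total 846.
Compare {F1, F3, F4}: its best feasible assignment gives total 857.
Every other set of open sites that can feasibly serve all demand totals ≥ 846 even under its best assignment. Minimum: 674.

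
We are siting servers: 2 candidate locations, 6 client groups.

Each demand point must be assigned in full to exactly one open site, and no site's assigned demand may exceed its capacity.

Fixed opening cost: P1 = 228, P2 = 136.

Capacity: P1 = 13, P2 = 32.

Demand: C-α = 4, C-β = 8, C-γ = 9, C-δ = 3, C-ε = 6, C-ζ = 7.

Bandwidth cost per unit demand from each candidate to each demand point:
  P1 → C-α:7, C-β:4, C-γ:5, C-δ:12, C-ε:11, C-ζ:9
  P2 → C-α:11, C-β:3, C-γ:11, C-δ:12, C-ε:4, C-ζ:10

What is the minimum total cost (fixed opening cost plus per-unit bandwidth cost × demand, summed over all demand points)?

591

Open {P1, P2}; cheapest assignment that respects the capacities:
  P1 (cap 13, load 13): C-α, C-γ — cost 4×7 + 9×5 = 73
  P2 (cap 32, load 24): C-β, C-δ, C-ε, C-ζ — cost 8×3 + 3×12 + 6×4 + 7×10 = 154
  Shipping 227, fixed 364 → total 591.
  Any other capacity-feasible assignment to {P1, P2} ships for at least 227.
Total demand is 37 and no other set of sites has combined capacity ≥ 37, so {P1, P2} is the only feasible choice of open sites. Minimum: 591.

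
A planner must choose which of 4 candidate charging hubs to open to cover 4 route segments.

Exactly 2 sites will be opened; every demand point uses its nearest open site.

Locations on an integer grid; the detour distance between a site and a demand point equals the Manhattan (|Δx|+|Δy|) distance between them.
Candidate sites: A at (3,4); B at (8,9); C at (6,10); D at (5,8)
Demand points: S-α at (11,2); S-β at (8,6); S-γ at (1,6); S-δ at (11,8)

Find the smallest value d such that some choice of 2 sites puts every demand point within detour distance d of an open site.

10

Open {A, B}.
  Farthest demand point is S-α at detour distance 10 (to A); all others are ≤ 10.
With {A, C} the worst case is 10.
With {A, D} the worst case is 10.
No size-2 selection achieves below 10.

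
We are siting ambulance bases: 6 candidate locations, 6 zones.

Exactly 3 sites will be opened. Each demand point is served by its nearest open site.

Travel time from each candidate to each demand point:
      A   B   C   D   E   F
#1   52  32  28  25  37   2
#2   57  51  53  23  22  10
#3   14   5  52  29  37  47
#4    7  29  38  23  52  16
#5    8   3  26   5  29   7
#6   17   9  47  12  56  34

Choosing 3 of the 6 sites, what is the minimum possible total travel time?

66

Open {#1, #2, #5}.
  A→#5 8, B→#5 3, C→#5 26, D→#5 5, E→#2 22, F→#1 2  ⇒ total 66.
Compare {#2, #4, #5}: total 70.
Compare {#2, #3, #5}: total 71.
No size-3 selection does better; minimum is 66.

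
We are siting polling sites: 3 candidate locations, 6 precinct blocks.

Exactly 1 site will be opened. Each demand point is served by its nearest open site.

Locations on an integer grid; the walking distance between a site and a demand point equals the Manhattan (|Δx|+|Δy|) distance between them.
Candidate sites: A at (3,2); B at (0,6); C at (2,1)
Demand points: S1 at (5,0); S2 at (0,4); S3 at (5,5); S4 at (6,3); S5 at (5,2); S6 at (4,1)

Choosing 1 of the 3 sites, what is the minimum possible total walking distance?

Open {A}.
  S1→A 4, S2→A 5, S3→A 5, S4→A 4, S5→A 2, S6→A 2  ⇒ total 22.
Compare {C}: total 28.
Compare {B}: total 46.

22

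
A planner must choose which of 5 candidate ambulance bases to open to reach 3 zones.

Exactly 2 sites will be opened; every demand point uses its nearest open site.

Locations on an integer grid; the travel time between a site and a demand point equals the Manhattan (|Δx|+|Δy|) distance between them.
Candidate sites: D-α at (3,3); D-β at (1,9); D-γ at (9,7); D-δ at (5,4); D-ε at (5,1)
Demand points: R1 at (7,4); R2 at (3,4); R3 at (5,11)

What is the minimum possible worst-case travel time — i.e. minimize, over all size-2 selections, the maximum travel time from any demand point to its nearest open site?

6

Open {D-α, D-β}.
  Farthest demand point is R3 at travel time 6 (to D-β); all others are ≤ 6.
With {D-β, D-δ} the worst case is 6.
With {D-β, D-ε} the worst case is 6.
No size-2 selection achieves below 6.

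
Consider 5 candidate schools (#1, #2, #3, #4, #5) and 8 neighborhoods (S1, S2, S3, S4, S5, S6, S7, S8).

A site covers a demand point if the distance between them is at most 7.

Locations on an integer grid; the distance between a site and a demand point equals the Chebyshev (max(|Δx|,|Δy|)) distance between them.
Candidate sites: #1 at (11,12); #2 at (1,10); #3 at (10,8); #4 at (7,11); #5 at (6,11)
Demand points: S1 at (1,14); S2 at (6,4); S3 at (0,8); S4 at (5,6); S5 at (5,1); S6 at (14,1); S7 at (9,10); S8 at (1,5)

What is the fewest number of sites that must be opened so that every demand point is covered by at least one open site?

2

Coverage sets (demand points within 7 of each site):
  #1: {S4, S7}
  #2: {S1, S2, S3, S4, S8}
  #3: {S2, S4, S5, S6, S7}
  #4: {S1, S2, S3, S4, S7, S8}
  #5: {S1, S2, S3, S4, S7, S8}
No single site covers all 8 demand points.
But {#2, #3} covers everything, so the minimum is 2.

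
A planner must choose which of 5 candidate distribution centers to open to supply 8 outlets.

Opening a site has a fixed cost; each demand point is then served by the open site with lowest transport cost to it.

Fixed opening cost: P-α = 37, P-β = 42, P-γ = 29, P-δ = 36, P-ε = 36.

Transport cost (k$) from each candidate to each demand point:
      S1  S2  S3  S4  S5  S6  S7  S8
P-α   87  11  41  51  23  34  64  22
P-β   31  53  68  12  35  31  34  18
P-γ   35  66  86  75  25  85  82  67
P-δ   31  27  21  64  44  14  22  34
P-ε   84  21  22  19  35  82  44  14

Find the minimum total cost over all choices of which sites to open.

Open {P-δ, P-ε}: assign each demand point to its cheapest open site.
  S1→P-δ 31, S2→P-ε 21, S3→P-δ 21, S4→P-ε 19, S5→P-ε 35, S6→P-δ 14, S7→P-δ 22, S8→P-ε 14
  transport cost 177, fixed 72 → total 249.
Compare {P-β, P-δ}: transport cost 180 + fixed 78 = 258.
Compare {P-α, P-δ, P-ε}: transport cost 155 + fixed 109 = 264.
Compare {P-α, P-β, P-δ}: transport cost 152 + fixed 115 = 267.
All other subsets cost ≥ 258. Minimum total cost: 249.

249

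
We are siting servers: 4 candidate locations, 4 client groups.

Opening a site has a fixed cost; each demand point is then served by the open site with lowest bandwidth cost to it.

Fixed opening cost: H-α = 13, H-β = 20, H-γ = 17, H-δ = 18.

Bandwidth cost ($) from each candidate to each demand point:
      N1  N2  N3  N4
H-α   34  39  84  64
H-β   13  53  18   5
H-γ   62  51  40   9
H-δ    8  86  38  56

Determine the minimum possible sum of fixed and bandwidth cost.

Open {H-α, H-β}: assign each demand point to its cheapest open site.
  N1→H-β 13, N2→H-α 39, N3→H-β 18, N4→H-β 5
  bandwidth cost 75, fixed 33 → total 108.
Compare {H-β}: bandwidth cost 89 + fixed 20 = 109.
Compare {H-α, H-β, H-δ}: bandwidth cost 70 + fixed 51 = 121.
Compare {H-β, H-δ}: bandwidth cost 84 + fixed 38 = 122.
All other subsets cost ≥ 109. Minimum total cost: 108.

108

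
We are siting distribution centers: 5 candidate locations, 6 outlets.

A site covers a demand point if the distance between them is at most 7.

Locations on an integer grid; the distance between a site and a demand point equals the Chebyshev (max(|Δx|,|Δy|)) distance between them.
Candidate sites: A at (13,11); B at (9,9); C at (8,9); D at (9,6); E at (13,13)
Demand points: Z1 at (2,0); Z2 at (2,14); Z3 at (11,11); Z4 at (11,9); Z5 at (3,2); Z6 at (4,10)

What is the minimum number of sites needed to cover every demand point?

2

Coverage sets (demand points within 7 of each site):
  A: {Z3, Z4}
  B: {Z2, Z3, Z4, Z5, Z6}
  C: {Z2, Z3, Z4, Z5, Z6}
  D: {Z1, Z3, Z4, Z5, Z6}
  E: {Z3, Z4}
No single site covers all 6 demand points.
But {B, D} covers everything, so the minimum is 2.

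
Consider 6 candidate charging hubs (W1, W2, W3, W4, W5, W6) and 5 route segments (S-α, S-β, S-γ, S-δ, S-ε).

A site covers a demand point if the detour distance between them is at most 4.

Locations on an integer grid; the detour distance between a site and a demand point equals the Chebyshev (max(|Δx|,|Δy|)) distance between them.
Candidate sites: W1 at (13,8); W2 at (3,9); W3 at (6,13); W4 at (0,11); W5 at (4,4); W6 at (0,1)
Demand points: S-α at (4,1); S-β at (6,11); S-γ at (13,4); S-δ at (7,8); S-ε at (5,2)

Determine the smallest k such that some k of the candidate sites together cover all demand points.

3

Coverage sets (demand points within 4 of each site):
  W1: {S-γ}
  W2: {S-β, S-δ}
  W3: {S-β}
  W4: {}
  W5: {S-α, S-δ, S-ε}
  W6: {S-α}
No 2 sites suffice: every size-2 union leaves at least one demand point uncovered.
But {W1, W2, W5} covers everything, so the minimum is 3.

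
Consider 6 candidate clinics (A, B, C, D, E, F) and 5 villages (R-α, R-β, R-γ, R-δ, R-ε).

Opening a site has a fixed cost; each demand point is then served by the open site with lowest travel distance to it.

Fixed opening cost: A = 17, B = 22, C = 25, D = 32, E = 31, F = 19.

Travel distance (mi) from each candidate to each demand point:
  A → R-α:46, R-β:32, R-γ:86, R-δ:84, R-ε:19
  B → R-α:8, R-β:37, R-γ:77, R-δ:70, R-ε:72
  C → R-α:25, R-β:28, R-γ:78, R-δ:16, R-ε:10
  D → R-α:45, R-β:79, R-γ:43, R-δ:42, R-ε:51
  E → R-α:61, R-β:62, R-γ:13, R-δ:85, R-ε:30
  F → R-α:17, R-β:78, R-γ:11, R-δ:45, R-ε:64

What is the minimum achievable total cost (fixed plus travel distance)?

Open {C, F}: assign each demand point to its cheapest open site.
  R-α→F 17, R-β→C 28, R-γ→F 11, R-δ→C 16, R-ε→C 10
  travel distance 82, fixed 44 → total 126.
Compare {B, C, F}: travel distance 73 + fixed 66 = 139.
Compare {A, C, F}: travel distance 82 + fixed 61 = 143.
Compare {C, E}: travel distance 92 + fixed 56 = 148.
All other subsets cost ≥ 139. Minimum total cost: 126.

126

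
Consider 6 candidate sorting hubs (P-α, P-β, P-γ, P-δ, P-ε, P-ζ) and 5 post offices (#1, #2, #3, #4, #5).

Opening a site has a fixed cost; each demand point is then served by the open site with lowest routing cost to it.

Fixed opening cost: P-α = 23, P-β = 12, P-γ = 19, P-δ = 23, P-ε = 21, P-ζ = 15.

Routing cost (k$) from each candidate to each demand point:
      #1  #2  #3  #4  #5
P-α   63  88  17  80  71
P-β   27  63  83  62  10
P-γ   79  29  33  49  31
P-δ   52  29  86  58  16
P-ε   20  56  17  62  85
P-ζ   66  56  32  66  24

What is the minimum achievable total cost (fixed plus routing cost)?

177

Open {P-β, P-γ, P-ε}: assign each demand point to its cheapest open site.
  #1→P-ε 20, #2→P-γ 29, #3→P-ε 17, #4→P-γ 49, #5→P-β 10
  routing cost 125, fixed 52 → total 177.
Compare {P-β, P-γ}: routing cost 148 + fixed 31 = 179.
Compare {P-δ, P-ε}: routing cost 140 + fixed 44 = 184.
Compare {P-γ, P-ε}: routing cost 146 + fixed 40 = 186.
All other subsets cost ≥ 179. Minimum total cost: 177.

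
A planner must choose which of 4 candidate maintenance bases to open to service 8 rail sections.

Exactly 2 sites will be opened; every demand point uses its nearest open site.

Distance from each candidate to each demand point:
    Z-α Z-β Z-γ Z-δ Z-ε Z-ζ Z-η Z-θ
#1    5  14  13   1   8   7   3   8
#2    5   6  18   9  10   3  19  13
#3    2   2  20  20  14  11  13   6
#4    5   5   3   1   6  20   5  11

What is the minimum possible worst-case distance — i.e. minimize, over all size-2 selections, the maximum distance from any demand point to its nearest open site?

8

Open {#1, #4}.
  Farthest demand point is Z-θ at distance 8 (to #1); all others are ≤ 8.
With {#2, #4} the worst case is 11.
With {#3, #4} the worst case is 11.
No size-2 selection achieves below 8.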